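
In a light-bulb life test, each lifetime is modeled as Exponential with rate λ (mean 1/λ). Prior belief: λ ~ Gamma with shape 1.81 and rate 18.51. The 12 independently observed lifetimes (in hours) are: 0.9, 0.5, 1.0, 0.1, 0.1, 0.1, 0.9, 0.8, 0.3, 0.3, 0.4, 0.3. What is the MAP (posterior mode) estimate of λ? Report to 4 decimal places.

With a Gamma(shape α, rate β) prior on the exponential rate λ, the posterior after n observations with total T = Σxᵢ is Gamma(α+n, β+T).
Sum of observations T = 5.7 hours; n = 12.
Posterior: Gamma(1.81+12, 18.51+5.7) = Gamma(13.81, 24.21).
Mode = (α−1)/β = 0.5291.

0.5291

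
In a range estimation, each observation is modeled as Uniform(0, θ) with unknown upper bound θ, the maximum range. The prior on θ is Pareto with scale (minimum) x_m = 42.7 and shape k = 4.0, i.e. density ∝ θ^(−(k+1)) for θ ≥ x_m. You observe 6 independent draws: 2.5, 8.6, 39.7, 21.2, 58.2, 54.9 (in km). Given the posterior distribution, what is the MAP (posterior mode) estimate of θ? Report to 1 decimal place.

58.2

A Pareto(scale x_m, shape k) prior on the upper bound θ of Uniform(0, θ) is conjugate: posterior is Pareto(max(x_m, max xᵢ), k + n).
Sample maximum = 58.2; prior scale x_m = 42.7 → posterior scale = max = 58.2.
Posterior shape = 4.0 + 6 = 10.0.
The Pareto density is decreasing on [x_m, ∞), so the mode is x_m = 58.2.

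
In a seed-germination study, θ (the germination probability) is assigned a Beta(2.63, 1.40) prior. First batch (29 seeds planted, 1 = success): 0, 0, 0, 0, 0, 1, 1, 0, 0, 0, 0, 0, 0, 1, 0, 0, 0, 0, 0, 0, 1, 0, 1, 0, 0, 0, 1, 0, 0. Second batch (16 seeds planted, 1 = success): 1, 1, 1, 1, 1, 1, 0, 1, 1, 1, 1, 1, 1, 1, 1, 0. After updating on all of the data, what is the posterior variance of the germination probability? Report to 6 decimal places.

0.004967

The Beta prior is conjugate to a Binomial/Bernoulli likelihood; the update adds successes to α and failures to β.
After batch 1: Beta(2.63+6, 1.40+23) = Beta(8.63, 24.40).
After batch 2: Beta(8.63+14, 24.40+2) = Beta(22.63, 26.40).
Var = αβ/((α+β)²(α+β+1)) = 22.63·26.40/(49.03²·50.03) = 0.004967.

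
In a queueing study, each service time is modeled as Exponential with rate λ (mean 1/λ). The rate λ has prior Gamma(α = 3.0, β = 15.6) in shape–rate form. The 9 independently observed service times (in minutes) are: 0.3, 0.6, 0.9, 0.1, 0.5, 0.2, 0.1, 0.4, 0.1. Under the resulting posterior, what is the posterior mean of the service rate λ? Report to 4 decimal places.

0.6383

With a Gamma(shape α, rate β) prior on the exponential rate λ, the posterior after n observations with total T = Σxᵢ is Gamma(α+n, β+T).
Sum of observations T = 3.2 minutes; n = 9.
Posterior: Gamma(3.0+9, 15.6+3.2) = Gamma(12.0, 18.8).
Posterior mean of λ = α/β = 12.0/18.8 = 0.6383.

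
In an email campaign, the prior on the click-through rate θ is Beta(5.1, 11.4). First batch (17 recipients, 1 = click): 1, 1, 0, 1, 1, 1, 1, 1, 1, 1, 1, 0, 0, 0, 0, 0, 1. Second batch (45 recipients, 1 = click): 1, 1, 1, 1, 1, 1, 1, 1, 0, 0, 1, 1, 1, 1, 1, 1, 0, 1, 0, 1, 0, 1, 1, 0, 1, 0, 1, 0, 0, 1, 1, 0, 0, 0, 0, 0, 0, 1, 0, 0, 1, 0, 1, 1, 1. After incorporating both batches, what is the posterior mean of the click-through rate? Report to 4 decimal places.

The Beta prior is conjugate to a Binomial/Bernoulli likelihood; the update adds successes to α and failures to β.
After batch 1: Beta(5.1+11, 11.4+6) = Beta(16.1, 17.4).
After batch 2: Beta(16.1+27, 17.4+18) = Beta(43.1, 35.4).
Posterior mean = α/(α+β) = 43.1/78.5 = 0.5490.

0.5490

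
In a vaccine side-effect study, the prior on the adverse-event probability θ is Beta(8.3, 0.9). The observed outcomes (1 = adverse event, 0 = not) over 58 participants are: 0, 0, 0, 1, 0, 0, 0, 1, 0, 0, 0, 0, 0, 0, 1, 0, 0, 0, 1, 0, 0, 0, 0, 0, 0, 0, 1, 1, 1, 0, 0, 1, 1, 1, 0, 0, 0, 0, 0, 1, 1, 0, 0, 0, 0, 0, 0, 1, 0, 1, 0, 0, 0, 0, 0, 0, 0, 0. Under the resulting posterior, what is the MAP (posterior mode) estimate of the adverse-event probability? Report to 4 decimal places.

The Beta prior is conjugate to a Binomial/Bernoulli likelihood; the update adds successes to α and failures to β.
Posterior: Beta(α+k, β+n−k) = Beta(8.3+14, 0.9+44) = Beta(22.3, 44.9).
Mode of Beta(a,b) for a,b>1 is (a−1)/(a+b−2) = 21.3/65.2 = 0.3267.

0.3267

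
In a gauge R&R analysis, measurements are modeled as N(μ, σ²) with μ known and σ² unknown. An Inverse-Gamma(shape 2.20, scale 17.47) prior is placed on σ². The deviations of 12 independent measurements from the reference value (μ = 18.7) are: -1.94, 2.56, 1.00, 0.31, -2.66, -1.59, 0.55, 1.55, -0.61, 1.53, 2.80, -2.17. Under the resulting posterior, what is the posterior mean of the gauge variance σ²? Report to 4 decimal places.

5.1336

With known mean μ and an Inverse-Gamma(α, β) prior on σ², the Normal likelihood is conjugate: posterior is Inv-Gamma(α + n/2, β + Σ(xᵢ−μ)²/2).
Σ(xᵢ−μ)² = (-1.94)² + (2.56)² + (1.00)² + (0.31)² + (-2.66)² + (-1.59)² + (0.55)² + (1.55)² + (-0.61)² + (1.53)² + (2.80)² + (-2.17)² = 38.9839.
Posterior: Inv-Gamma(2.20 + 12/2, 17.47 + 38.9839/2) = Inv-Gamma(8.20, 36.96195).
E[σ²|data] = β/(α−1) = 36.96195/7.20 = 5.1336.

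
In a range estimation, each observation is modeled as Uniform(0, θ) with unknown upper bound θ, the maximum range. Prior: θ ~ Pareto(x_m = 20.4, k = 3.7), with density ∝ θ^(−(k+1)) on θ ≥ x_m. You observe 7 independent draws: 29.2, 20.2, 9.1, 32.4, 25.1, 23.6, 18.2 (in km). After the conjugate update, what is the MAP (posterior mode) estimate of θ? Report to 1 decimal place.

A Pareto(scale x_m, shape k) prior on the upper bound θ of Uniform(0, θ) is conjugate: posterior is Pareto(max(x_m, max xᵢ), k + n).
Sample maximum = 32.4; prior scale x_m = 20.4 → posterior scale = max = 32.4.
Posterior shape = 3.7 + 7 = 10.7.
The Pareto density is decreasing on [x_m, ∞), so the mode is x_m = 32.4.

32.4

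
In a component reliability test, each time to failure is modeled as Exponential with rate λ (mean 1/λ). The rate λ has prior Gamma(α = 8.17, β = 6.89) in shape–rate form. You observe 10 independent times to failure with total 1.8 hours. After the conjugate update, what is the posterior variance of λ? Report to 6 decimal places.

0.240611

With a Gamma(shape α, rate β) prior on the exponential rate λ, the posterior after n observations with total T = Σxᵢ is Gamma(α+n, β+T).
Posterior: Gamma(8.17+10, 6.89+1.8) = Gamma(18.17, 8.69).
Var = α/β² = 0.240611.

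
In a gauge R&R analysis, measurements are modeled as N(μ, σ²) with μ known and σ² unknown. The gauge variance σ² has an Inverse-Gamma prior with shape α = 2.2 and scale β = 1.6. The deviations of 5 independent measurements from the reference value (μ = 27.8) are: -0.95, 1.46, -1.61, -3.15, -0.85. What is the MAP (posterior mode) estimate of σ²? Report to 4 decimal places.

1.7080

With known mean μ and an Inverse-Gamma(α, β) prior on σ², the Normal likelihood is conjugate: posterior is Inv-Gamma(α + n/2, β + Σ(xᵢ−μ)²/2).
Σ(xᵢ−μ)² = (-0.95)² + (1.46)² + (-1.61)² + (-3.15)² + (-0.85)² = 16.2712.
Posterior: Inv-Gamma(2.2 + 5/2, 1.6 + 16.2712/2) = Inv-Gamma(4.70, 9.73560).
Mode = β/(α+1) = 9.73560/5.70 = 1.7080.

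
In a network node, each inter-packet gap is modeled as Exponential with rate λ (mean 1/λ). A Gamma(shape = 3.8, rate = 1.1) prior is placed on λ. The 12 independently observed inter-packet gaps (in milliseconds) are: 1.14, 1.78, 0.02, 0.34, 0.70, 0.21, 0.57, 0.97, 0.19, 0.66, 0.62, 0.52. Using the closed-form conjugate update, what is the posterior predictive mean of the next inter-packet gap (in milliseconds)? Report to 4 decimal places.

0.5959

With a Gamma(shape α, rate β) prior on the exponential rate λ, the posterior after n observations with total T = Σxᵢ is Gamma(α+n, β+T).
Sum of observations T = 7.72 milliseconds; n = 12.
Posterior: Gamma(3.8+12, 1.1+7.72) = Gamma(15.8, 8.82).
The predictive distribution for the next observation is Lomax; its mean is β/(α−1) = 8.82/14.8 = 0.5959.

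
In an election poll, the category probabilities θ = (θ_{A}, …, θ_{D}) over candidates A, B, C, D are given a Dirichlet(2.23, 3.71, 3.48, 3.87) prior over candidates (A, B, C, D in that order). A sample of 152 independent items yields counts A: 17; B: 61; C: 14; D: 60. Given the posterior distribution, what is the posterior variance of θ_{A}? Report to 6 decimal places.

The Dirichlet prior is conjugate to the Multinomial likelihood: each posterior αⱼ = prior αⱼ + observed count nⱼ.
Posterior concentration: (19.23, 64.71, 17.48, 63.87), total = 165.29.
Var[θ_j] = α_j(Σα−α_j)/((Σα)²(Σα+1)) = 19.23·146.06/(165.29²·166.29) = 0.000618.

0.000618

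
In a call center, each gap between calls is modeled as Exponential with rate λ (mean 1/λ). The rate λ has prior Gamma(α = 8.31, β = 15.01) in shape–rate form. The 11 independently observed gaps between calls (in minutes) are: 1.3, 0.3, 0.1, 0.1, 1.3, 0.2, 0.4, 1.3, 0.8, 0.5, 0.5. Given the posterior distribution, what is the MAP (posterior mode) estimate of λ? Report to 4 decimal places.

0.8395

With a Gamma(shape α, rate β) prior on the exponential rate λ, the posterior after n observations with total T = Σxᵢ is Gamma(α+n, β+T).
Sum of observations T = 6.8 minutes; n = 11.
Posterior: Gamma(8.31+11, 15.01+6.8) = Gamma(19.31, 21.81).
Mode = (α−1)/β = 0.8395.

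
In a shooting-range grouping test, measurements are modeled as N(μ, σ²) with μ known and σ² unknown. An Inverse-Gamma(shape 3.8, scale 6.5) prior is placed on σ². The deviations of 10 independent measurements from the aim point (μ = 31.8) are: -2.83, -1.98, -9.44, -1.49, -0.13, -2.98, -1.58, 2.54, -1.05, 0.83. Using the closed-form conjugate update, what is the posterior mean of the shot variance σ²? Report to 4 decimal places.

8.7115

With known mean μ and an Inverse-Gamma(α, β) prior on σ², the Normal likelihood is conjugate: posterior is Inv-Gamma(α + n/2, β + Σ(xᵢ−μ)²/2).
Σ(xᵢ−μ)² = (-2.83)² + (-1.98)² + (-9.44)² + (-1.49)² + (-0.13)² + (-2.98)² + (-1.58)² + (2.54)² + (-1.05)² + (0.83)² = 122.8997.
Posterior: Inv-Gamma(3.8 + 10/2, 6.5 + 122.8997/2) = Inv-Gamma(8.80, 67.94985).
E[σ²|data] = β/(α−1) = 67.94985/7.80 = 8.7115.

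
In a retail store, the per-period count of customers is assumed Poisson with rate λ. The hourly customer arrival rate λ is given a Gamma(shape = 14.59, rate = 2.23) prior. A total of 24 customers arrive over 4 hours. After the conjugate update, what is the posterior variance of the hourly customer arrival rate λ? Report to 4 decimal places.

0.9943

With a Gamma(shape α, rate β) prior, the Poisson likelihood is conjugate: the posterior is Gamma(α + ΣXᵢ, β + n).
Posterior: Gamma(α+S, β+n) = Gamma(14.59+24, 2.23+4) = Gamma(38.59, 6.23).
Var = α/β² = 38.59/6.23² = 0.9943.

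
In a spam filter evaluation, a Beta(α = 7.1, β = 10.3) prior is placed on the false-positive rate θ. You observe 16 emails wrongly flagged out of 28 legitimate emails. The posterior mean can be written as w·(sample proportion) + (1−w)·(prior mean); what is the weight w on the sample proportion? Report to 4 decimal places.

The Beta prior is conjugate to a Binomial/Bernoulli likelihood; the update adds successes to α and failures to β.
Posterior mean = (α₀+k)/(α₀+β₀+n) = [n/(α₀+β₀+n)]·(k/n) + [(α₀+β₀)/(α₀+β₀+n)]·α₀/(α₀+β₀), so only n and the prior enter the weight.
The weight on the data is w = n/(α₀+β₀+n) = 28/(7.1+10.3+28) = 28/45.4 = 0.6167.

0.6167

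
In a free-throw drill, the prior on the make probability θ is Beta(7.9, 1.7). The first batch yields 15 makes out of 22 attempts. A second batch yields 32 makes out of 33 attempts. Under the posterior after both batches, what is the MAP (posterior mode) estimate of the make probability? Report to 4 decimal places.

0.8610

The Beta prior is conjugate to a Binomial/Bernoulli likelihood; the update adds successes to α and failures to β.
After batch 1: Beta(7.9+15, 1.7+7) = Beta(22.9, 8.7).
After batch 2: Beta(22.9+32, 8.7+1) = Beta(54.9, 9.7).
Mode of Beta(a,b) for a,b>1 is (a−1)/(a+b−2) = 53.9/62.6 = 0.8610.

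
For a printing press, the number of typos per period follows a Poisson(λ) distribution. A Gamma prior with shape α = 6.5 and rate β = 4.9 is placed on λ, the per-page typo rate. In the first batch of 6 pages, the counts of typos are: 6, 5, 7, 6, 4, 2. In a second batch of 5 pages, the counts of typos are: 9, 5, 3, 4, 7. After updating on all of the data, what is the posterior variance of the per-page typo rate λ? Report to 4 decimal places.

0.2551

With a Gamma(shape α, rate β) prior, the Poisson likelihood is conjugate: the posterior is Gamma(α + ΣXᵢ, β + n).
Batch 1: sum of counts S = 30 over n = 6 pages.
After batch 1: Gamma(α+S, β+n) = Gamma(6.5+30, 4.9+6) = Gamma(36.5, 10.9).
Batch 2: sum of counts S = 28 over n = 5 pages.
After batch 2: Gamma(α+S, β+n) = Gamma(36.5+28, 10.9+5) = Gamma(64.5, 15.9).
Var = α/β² = 64.5/15.9² = 0.2551.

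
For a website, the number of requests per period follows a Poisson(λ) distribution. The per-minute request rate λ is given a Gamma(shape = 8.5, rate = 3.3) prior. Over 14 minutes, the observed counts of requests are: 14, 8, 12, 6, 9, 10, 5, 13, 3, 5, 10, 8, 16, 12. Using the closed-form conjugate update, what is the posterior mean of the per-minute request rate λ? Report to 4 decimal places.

With a Gamma(shape α, rate β) prior, the Poisson likelihood is conjugate: the posterior is Gamma(α + ΣXᵢ, β + n).
Sum of counts S = 131 over n = 14 minutes.
Posterior: Gamma(α+S, β+n) = Gamma(8.5+131, 3.3+14) = Gamma(139.5, 17.3).
Posterior mean = α/β = 139.5/17.3 = 8.0636.

8.0636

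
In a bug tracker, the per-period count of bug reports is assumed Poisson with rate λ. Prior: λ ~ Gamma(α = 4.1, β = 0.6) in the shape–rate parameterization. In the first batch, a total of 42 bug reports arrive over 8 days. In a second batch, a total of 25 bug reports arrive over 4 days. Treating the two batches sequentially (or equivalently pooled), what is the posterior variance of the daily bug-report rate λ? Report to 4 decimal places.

0.4478

With a Gamma(shape α, rate β) prior, the Poisson likelihood is conjugate: the posterior is Gamma(α + ΣXᵢ, β + n).
After batch 1: Gamma(α+S, β+n) = Gamma(4.1+42, 0.6+8) = Gamma(46.1, 8.6).
After batch 2: Gamma(α+S, β+n) = Gamma(46.1+25, 8.6+4) = Gamma(71.1, 12.6).
Var = α/β² = 71.1/12.6² = 0.4478.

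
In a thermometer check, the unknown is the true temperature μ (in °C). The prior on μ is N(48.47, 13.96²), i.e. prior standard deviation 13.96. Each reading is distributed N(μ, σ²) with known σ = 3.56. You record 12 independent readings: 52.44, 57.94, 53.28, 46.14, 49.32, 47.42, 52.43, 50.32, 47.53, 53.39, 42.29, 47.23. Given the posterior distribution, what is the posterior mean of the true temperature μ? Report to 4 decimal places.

For Normal data with known variance σ², a Normal(μ₀, σ₀²) prior on μ is conjugate. Posterior precision = 1/σ₀² + n/σ²; posterior mean is the precision-weighted average of μ₀ and x̄.
Σxᵢ = 52.44 + 57.94 + 53.28 + 46.14 + 49.32 + 47.42 + 52.43 + 50.32 + 47.53 + 53.39 + 42.29 + 47.23 = 599.73, so n·x̄ = 599.73.
σ₀² = 13.96² = 194.8816, σ² = 3.56² = 12.6736; σ² + n·σ₀² = 12.6736 + 12·194.8816 = 2351.2528.
Posterior mean = (μ₀/σ₀² + n·x̄/σ²)/(1/σ₀² + n/σ²) = (σ²·μ₀ + σ₀²·n·x̄)/(σ² + n·σ₀²) = (12.6736·48.47 + 194.8816·599.73)/2351.2528 = 117490.63136/2351.2528 = 49.9694.

49.9694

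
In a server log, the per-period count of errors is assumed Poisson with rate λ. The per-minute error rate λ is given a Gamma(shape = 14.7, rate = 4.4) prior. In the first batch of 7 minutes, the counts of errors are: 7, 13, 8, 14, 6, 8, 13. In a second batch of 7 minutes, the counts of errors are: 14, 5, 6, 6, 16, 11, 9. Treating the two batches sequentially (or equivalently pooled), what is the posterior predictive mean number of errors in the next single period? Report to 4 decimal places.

8.1902

With a Gamma(shape α, rate β) prior, the Poisson likelihood is conjugate: the posterior is Gamma(α + ΣXᵢ, β + n).
Batch 1: sum of counts S = 69 over n = 7 minutes.
After batch 1: Gamma(α+S, β+n) = Gamma(14.7+69, 4.4+7) = Gamma(83.7, 11.4).
Batch 2: sum of counts S = 67 over n = 7 minutes.
After batch 2: Gamma(α+S, β+n) = Gamma(83.7+67, 11.4+7) = Gamma(150.7, 18.4).
The predictive distribution for one future period is NegBinom with mean α/β = 8.1902.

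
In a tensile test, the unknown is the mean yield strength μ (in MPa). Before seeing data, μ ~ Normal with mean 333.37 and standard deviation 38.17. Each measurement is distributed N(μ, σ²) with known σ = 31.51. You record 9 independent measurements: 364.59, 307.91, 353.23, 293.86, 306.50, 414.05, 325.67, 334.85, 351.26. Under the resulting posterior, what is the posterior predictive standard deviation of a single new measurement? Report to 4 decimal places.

For Normal data with known variance σ², a Normal(μ₀, σ₀²) prior on μ is conjugate. Posterior precision = 1/σ₀² + n/σ²; posterior mean is the precision-weighted average of μ₀ and x̄.
σ₀² = 38.17² = 1456.9489, σ² = 31.51² = 992.8801; σ² + n·σ₀² = 992.8801 + 9·1456.9489 = 14105.4202.
Posterior precision = 1/σ₀² + n/σ² = 1/1456.9489 + 9/992.8801 = (σ² + n·σ₀²)/(σ₀²σ²) = 14105.4202/(1456.9489·992.8801); posterior variance σₙ² = σ₀²σ²/(σ² + n·σ₀²) = 1456.9489·992.8801/14105.4202 = 102.554589.
Predictive variance for one new observation = σₙ² + σ² = 1456.9489·992.8801/14105.4202 + 992.8801 = σ²·(σ₀² + 14105.4202)/14105.4202 = 992.8801·15562.3691/14105.4202 = 1095.434689; SD = √(992.8801·15562.3691/14105.4202) = 33.0974.

33.0974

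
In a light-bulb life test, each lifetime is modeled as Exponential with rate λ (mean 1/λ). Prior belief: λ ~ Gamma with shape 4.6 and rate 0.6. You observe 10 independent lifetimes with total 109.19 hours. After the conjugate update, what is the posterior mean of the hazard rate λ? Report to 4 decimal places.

0.1330

With a Gamma(shape α, rate β) prior on the exponential rate λ, the posterior after n observations with total T = Σxᵢ is Gamma(α+n, β+T).
Posterior: Gamma(4.6+10, 0.6+109.19) = Gamma(14.6, 109.79).
Posterior mean of λ = α/β = 14.6/109.79 = 0.1330.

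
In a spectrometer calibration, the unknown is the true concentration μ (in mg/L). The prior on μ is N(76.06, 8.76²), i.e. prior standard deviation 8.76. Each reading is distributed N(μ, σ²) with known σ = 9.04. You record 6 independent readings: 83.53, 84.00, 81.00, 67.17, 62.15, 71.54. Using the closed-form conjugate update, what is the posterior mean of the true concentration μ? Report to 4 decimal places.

75.0734

For Normal data with known variance σ², a Normal(μ₀, σ₀²) prior on μ is conjugate. Posterior precision = 1/σ₀² + n/σ²; posterior mean is the precision-weighted average of μ₀ and x̄.
Σxᵢ = 83.53 + 84.00 + 81.00 + 67.17 + 62.15 + 71.54 = 449.39, so n·x̄ = 449.39.
σ₀² = 8.76² = 76.7376, σ² = 9.04² = 81.7216; σ² + n·σ₀² = 81.7216 + 6·76.7376 = 542.1472.
Posterior mean = (μ₀/σ₀² + n·x̄/σ²)/(1/σ₀² + n/σ²) = (σ²·μ₀ + σ₀²·n·x̄)/(σ² + n·σ₀²) = (81.7216·76.06 + 76.7376·449.39)/542.1472 = 40700.85496/542.1472 = 75.0734.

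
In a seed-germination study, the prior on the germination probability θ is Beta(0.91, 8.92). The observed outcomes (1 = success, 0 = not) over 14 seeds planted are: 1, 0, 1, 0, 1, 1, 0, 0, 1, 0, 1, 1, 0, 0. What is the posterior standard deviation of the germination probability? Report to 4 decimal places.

The Beta prior is conjugate to a Binomial/Bernoulli likelihood; the update adds successes to α and failures to β.
Posterior: Beta(α+k, β+n−k) = Beta(0.91+7, 8.92+7) = Beta(7.91, 15.92).
Var = αβ/((α+β)²(α+β+1)) = 7.91·15.92/(23.83²·24.83) = 0.00893089; SD = √0.00893089 = 0.0945.

0.0945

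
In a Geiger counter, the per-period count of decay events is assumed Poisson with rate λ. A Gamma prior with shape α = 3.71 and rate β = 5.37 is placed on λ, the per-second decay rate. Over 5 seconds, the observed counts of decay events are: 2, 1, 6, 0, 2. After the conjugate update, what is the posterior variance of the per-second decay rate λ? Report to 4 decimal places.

With a Gamma(shape α, rate β) prior, the Poisson likelihood is conjugate: the posterior is Gamma(α + ΣXᵢ, β + n).
Sum of counts S = 11 over n = 5 seconds.
Posterior: Gamma(α+S, β+n) = Gamma(3.71+11, 5.37+5) = Gamma(14.71, 10.37).
Var = α/β² = 14.71/10.37² = 0.1368.

0.1368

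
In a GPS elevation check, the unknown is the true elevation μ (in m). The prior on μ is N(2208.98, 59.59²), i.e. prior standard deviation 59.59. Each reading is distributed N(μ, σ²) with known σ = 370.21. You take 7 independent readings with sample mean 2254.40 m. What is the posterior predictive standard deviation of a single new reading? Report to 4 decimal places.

374.2476

For Normal data with known variance σ², a Normal(μ₀, σ₀²) prior on μ is conjugate. Posterior precision = 1/σ₀² + n/σ²; posterior mean is the precision-weighted average of μ₀ and x̄.
σ₀² = 59.59² = 3550.9681, σ² = 370.21² = 137055.4441; σ² + n·σ₀² = 137055.4441 + 7·3550.9681 = 161912.2208.
Posterior precision = 1/σ₀² + n/σ² = 1/3550.9681 + 7/137055.4441 = (σ² + n·σ₀²)/(σ₀²σ²) = 161912.2208/(3550.9681·137055.4441); posterior variance σₙ² = σ₀²σ²/(σ² + n·σ₀²) = 3550.9681·137055.4441/161912.2208 = 3005.823202.
Predictive variance for one new observation = σₙ² + σ² = 3550.9681·137055.4441/161912.2208 + 137055.4441 = σ²·(σ₀² + 161912.2208)/161912.2208 = 137055.4441·165463.1889/161912.2208 = 140061.267302; SD = √(137055.4441·165463.1889/161912.2208) = 374.2476.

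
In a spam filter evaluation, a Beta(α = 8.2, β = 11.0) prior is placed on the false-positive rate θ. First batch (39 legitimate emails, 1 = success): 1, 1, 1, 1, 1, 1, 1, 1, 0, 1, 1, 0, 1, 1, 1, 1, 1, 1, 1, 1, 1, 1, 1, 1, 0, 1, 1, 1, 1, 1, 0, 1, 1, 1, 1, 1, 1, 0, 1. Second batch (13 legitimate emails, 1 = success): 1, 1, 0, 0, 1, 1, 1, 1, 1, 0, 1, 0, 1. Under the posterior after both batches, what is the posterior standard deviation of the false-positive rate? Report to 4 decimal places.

The Beta prior is conjugate to a Binomial/Bernoulli likelihood; the update adds successes to α and failures to β.
After batch 1: Beta(8.2+34, 11.0+5) = Beta(42.2, 16.0).
After batch 2: Beta(42.2+9, 16.0+4) = Beta(51.2, 20.0).
Var = αβ/((α+β)²(α+β+1)) = 51.2·20.0/(71.2²·72.2) = 0.00279771; SD = √0.00279771 = 0.0529.

0.0529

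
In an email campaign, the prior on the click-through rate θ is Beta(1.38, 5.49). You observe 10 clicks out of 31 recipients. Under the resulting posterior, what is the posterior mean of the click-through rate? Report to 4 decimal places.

The Beta prior is conjugate to a Binomial/Bernoulli likelihood; the update adds successes to α and failures to β.
Posterior: Beta(α+k, β+n−k) = Beta(1.38+10, 5.49+21) = Beta(11.38, 26.49).
Posterior mean = α/(α+β) = 11.38/37.87 = 0.3005.

0.3005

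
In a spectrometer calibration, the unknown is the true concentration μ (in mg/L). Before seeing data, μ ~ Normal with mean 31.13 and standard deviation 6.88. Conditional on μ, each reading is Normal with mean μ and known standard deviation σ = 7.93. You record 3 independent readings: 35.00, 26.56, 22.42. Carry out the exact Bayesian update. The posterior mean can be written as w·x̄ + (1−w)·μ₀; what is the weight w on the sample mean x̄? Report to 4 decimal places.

For Normal data with known variance σ², a Normal(μ₀, σ₀²) prior on μ is conjugate. Posterior precision = 1/σ₀² + n/σ²; posterior mean is the precision-weighted average of μ₀ and x̄.
σ₀² = 6.88² = 47.3344, σ² = 7.93² = 62.8849. Prior precision 1/σ₀² = 1/47.3344; data precision n/σ² = 3/62.8849.
w = (n/σ²)/(1/σ₀² + n/σ²) = n·σ₀²/(σ² + n·σ₀²) = 3·47.3344/(62.8849 + 3·47.3344) = 142.0032/204.8881 = 0.6931.

0.6931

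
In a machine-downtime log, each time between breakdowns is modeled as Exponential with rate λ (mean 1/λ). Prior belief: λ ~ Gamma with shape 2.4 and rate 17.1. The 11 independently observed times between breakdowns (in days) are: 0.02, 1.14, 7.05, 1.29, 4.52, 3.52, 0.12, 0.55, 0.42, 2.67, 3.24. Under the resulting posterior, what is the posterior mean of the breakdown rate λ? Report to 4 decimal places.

With a Gamma(shape α, rate β) prior on the exponential rate λ, the posterior after n observations with total T = Σxᵢ is Gamma(α+n, β+T).
Sum of observations T = 24.54 days; n = 11.
Posterior: Gamma(2.4+11, 17.1+24.54) = Gamma(13.4, 41.64).
Posterior mean of λ = α/β = 13.4/41.64 = 0.3218.

0.3218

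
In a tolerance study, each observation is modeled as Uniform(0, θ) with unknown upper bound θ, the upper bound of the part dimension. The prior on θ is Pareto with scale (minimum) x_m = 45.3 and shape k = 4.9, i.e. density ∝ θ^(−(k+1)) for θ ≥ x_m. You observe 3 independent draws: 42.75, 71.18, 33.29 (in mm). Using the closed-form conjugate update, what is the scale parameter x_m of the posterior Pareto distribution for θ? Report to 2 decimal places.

A Pareto(scale x_m, shape k) prior on the upper bound θ of Uniform(0, θ) is conjugate: posterior is Pareto(max(x_m, max xᵢ), k + n).
Sample maximum = 71.18; prior scale x_m = 45.3 → posterior scale = max = 71.18.
Posterior shape = 4.9 + 3 = 7.9.
Posterior scale x_m = 71.18.

71.18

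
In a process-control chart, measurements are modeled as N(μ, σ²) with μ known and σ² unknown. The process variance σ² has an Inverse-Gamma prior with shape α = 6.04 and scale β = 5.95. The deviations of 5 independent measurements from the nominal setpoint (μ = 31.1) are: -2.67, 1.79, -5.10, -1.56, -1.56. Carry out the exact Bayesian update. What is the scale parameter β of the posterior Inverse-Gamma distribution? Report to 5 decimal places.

With known mean μ and an Inverse-Gamma(α, β) prior on σ², the Normal likelihood is conjugate: posterior is Inv-Gamma(α + n/2, β + Σ(xᵢ−μ)²/2).
Σ(xᵢ−μ)² = (-2.67)² + (1.79)² + (-5.10)² + (-1.56)² + (-1.56)² = 41.2102.
Posterior: Inv-Gamma(6.04 + 5/2, 5.95 + 41.2102/2) = Inv-Gamma(8.54, 26.55510).
Posterior β = 26.55510.

26.55510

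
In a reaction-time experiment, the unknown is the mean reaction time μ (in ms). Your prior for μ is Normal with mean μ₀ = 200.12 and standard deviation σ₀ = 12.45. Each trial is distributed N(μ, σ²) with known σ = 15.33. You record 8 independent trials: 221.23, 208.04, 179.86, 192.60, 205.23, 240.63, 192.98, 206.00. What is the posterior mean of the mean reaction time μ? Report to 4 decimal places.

For Normal data with known variance σ², a Normal(μ₀, σ₀²) prior on μ is conjugate. Posterior precision = 1/σ₀² + n/σ²; posterior mean is the precision-weighted average of μ₀ and x̄.
Σxᵢ = 221.23 + 208.04 + 179.86 + 192.60 + 205.23 + 240.63 + 192.98 + 206.00 = 1646.57, so n·x̄ = 1646.57.
σ₀² = 12.45² = 155.0025, σ² = 15.33² = 235.0089; σ² + n·σ₀² = 235.0089 + 8·155.0025 = 1475.0289.
Posterior mean = (μ₀/σ₀² + n·x̄/σ²)/(1/σ₀² + n/σ²) = (σ²·μ₀ + σ₀²·n·x̄)/(σ² + n·σ₀²) = (235.0089·200.12 + 155.0025·1646.57)/1475.0289 = 302252.447493/1475.0289 = 204.9129.

204.9129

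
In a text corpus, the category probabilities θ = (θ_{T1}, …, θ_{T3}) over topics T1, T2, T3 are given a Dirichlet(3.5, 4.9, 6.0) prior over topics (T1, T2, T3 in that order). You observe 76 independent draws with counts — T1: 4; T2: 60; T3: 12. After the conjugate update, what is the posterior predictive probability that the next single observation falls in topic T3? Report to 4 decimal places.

The Dirichlet prior is conjugate to the Multinomial likelihood: each posterior αⱼ = prior αⱼ + observed count nⱼ.
Posterior concentration: (7.5, 64.9, 18.0), total = 90.4.
P(next = T3 | data) = α_{T3}/Σα = 0.1991.

0.1991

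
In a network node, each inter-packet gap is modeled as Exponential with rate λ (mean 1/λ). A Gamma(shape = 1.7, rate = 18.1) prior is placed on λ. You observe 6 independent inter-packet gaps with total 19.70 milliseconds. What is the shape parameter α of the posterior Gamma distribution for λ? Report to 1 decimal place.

With a Gamma(shape α, rate β) prior on the exponential rate λ, the posterior after n observations with total T = Σxᵢ is Gamma(α+n, β+T).
Posterior: Gamma(1.7+6, 18.1+19.70) = Gamma(7.7, 37.80).
Posterior α = 7.7.

7.7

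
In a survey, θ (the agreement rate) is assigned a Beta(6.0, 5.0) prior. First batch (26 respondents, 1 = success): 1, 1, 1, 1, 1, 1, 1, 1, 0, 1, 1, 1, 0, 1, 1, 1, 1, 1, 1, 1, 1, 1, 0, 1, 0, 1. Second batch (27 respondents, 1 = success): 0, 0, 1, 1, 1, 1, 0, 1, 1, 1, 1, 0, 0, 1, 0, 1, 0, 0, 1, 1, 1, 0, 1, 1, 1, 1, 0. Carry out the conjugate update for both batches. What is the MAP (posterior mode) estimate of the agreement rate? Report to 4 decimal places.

0.7097

The Beta prior is conjugate to a Binomial/Bernoulli likelihood; the update adds successes to α and failures to β.
After batch 1: Beta(6.0+22, 5.0+4) = Beta(28.0, 9.0).
After batch 2: Beta(28.0+17, 9.0+10) = Beta(45.0, 19.0).
Mode of Beta(a,b) for a,b>1 is (a−1)/(a+b−2) = 44.0/62.0 = 0.7097.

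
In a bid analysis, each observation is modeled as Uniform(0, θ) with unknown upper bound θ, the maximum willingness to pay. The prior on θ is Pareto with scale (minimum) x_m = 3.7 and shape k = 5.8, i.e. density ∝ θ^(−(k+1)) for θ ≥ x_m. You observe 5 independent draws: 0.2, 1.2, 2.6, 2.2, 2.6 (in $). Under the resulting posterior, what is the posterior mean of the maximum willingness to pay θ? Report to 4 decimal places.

A Pareto(scale x_m, shape k) prior on the upper bound θ of Uniform(0, θ) is conjugate: posterior is Pareto(max(x_m, max xᵢ), k + n).
Sample maximum = 2.6; prior scale x_m = 3.7 → posterior scale = max = 3.7.
Posterior shape = 5.8 + 5 = 10.8.
E[θ|data] = k·x_m/(k−1) = 10.8·3.7/9.8 = 4.0776.

4.0776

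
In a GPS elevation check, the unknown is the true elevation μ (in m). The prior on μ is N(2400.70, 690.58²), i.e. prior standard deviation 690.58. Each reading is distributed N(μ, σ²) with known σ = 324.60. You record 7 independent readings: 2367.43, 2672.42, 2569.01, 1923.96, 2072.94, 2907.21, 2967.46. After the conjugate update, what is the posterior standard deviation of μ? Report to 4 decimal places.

120.7958

For Normal data with known variance σ², a Normal(μ₀, σ₀²) prior on μ is conjugate. Posterior precision = 1/σ₀² + n/σ²; posterior mean is the precision-weighted average of μ₀ and x̄.
σ₀² = 690.58² = 476900.7364, σ² = 324.60² = 105365.16; σ² + n·σ₀² = 105365.16 + 7·476900.7364 = 3443670.3148.
Posterior precision = 1/σ₀² + n/σ² = 1/476900.7364 + 7/105365.16 = (σ² + n·σ₀²)/(σ₀²σ²) = 3443670.3148/(476900.7364·105365.16); posterior variance σₙ² = σ₀²σ²/(σ² + n·σ₀²) = 476900.7364·105365.16/3443670.3148 = 14591.618187.
Posterior SD = √σₙ² = √(476900.7364·105365.16/3443670.3148) = 120.7958.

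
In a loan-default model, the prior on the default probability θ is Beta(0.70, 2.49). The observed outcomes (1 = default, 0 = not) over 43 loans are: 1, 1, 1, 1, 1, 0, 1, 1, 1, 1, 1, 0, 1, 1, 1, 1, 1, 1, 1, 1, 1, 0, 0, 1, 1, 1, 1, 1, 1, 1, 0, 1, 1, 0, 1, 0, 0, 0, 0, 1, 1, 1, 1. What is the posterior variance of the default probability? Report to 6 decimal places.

0.004181

The Beta prior is conjugate to a Binomial/Bernoulli likelihood; the update adds successes to α and failures to β.
Posterior: Beta(α+k, β+n−k) = Beta(0.70+33, 2.49+10) = Beta(33.70, 12.49).
Var = αβ/((α+β)²(α+β+1)) = 33.70·12.49/(46.19²·47.19) = 0.004181.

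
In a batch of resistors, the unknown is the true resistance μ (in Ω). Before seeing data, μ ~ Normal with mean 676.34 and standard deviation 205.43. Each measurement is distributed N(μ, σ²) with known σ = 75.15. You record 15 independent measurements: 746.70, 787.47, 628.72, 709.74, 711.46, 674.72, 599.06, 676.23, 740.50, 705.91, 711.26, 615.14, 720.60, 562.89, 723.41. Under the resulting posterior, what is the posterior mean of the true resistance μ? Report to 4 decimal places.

687.4879

For Normal data with known variance σ², a Normal(μ₀, σ₀²) prior on μ is conjugate. Posterior precision = 1/σ₀² + n/σ²; posterior mean is the precision-weighted average of μ₀ and x̄.
Σxᵢ = 746.70 + 787.47 + 628.72 + 709.74 + 711.46 + 674.72 + 599.06 + 676.23 + 740.50 + 705.91 + 711.26 + 615.14 + 720.60 + 562.89 + 723.41 = 10313.81, so n·x̄ = 10313.81.
σ₀² = 205.43² = 42201.4849, σ² = 75.15² = 5647.5225; σ² + n·σ₀² = 5647.5225 + 15·42201.4849 = 638669.796.
Posterior mean = (μ₀/σ₀² + n·x̄/σ²)/(1/σ₀² + n/σ²) = (σ²·μ₀ + σ₀²·n·x̄)/(σ² + n·σ₀²) = (5647.5225·676.34 + 42201.4849·10313.81)/638669.796 = 439077742.344119/638669.796 = 687.4879.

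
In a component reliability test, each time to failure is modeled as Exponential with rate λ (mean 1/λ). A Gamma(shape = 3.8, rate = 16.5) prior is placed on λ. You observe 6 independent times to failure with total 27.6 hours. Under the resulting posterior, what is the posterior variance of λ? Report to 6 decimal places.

0.005039

With a Gamma(shape α, rate β) prior on the exponential rate λ, the posterior after n observations with total T = Σxᵢ is Gamma(α+n, β+T).
Posterior: Gamma(3.8+6, 16.5+27.6) = Gamma(9.8, 44.1).
Var = α/β² = 0.005039.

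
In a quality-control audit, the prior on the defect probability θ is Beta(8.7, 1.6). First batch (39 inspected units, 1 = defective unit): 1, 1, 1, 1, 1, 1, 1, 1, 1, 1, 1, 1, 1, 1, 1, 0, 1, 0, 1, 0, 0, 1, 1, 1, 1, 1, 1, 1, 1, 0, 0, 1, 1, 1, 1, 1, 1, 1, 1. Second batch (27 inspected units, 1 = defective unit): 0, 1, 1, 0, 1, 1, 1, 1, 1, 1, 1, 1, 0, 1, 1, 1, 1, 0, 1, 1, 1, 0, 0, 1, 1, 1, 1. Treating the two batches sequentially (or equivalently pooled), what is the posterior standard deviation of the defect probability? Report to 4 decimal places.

0.0435

The Beta prior is conjugate to a Binomial/Bernoulli likelihood; the update adds successes to α and failures to β.
After batch 1: Beta(8.7+33, 1.6+6) = Beta(41.7, 7.6).
After batch 2: Beta(41.7+21, 7.6+6) = Beta(62.7, 13.6).
Var = αβ/((α+β)²(α+β+1)) = 62.7·13.6/(76.3²·77.3) = 0.00189486; SD = √0.00189486 = 0.0435.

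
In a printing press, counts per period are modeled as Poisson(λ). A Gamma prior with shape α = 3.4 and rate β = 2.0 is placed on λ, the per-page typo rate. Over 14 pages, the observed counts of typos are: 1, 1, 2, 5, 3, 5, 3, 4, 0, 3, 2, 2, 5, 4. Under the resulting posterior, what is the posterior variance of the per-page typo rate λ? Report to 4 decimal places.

With a Gamma(shape α, rate β) prior, the Poisson likelihood is conjugate: the posterior is Gamma(α + ΣXᵢ, β + n).
Sum of counts S = 40 over n = 14 pages.
Posterior: Gamma(α+S, β+n) = Gamma(3.4+40, 2.0+14) = Gamma(43.4, 16.0).
Var = α/β² = 43.4/16.0² = 0.1695.

0.1695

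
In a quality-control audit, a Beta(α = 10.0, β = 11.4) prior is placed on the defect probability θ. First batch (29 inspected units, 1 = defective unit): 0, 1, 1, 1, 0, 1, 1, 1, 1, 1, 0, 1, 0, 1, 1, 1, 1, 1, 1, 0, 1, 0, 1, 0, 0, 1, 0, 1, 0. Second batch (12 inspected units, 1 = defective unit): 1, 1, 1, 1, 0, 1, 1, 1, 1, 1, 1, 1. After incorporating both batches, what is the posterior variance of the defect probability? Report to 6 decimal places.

The Beta prior is conjugate to a Binomial/Bernoulli likelihood; the update adds successes to α and failures to β.
After batch 1: Beta(10.0+19, 11.4+10) = Beta(29.0, 21.4).
After batch 2: Beta(29.0+11, 21.4+1) = Beta(40.0, 22.4).
Var = αβ/((α+β)²(α+β+1)) = 40.0·22.4/(62.4²·63.4) = 0.003630.

0.003630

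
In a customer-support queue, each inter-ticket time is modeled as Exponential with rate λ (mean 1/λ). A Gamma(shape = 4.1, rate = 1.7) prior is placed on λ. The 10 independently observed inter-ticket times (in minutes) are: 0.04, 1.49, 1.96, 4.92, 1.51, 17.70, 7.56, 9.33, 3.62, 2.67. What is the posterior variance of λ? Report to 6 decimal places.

With a Gamma(shape α, rate β) prior on the exponential rate λ, the posterior after n observations with total T = Σxᵢ is Gamma(α+n, β+T).
Sum of observations T = 50.80 minutes; n = 10.
Posterior: Gamma(4.1+10, 1.7+50.80) = Gamma(14.1, 52.50).
Var = α/β² = 0.005116.

0.005116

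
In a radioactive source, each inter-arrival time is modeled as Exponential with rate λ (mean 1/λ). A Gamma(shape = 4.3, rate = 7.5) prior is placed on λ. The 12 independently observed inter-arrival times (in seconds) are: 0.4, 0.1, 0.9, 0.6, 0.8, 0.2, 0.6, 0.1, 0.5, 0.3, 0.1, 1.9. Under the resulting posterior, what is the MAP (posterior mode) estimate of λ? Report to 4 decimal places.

With a Gamma(shape α, rate β) prior on the exponential rate λ, the posterior after n observations with total T = Σxᵢ is Gamma(α+n, β+T).
Sum of observations T = 6.5 seconds; n = 12.
Posterior: Gamma(4.3+12, 7.5+6.5) = Gamma(16.3, 14.0).
Mode = (α−1)/β = 1.0929.

1.0929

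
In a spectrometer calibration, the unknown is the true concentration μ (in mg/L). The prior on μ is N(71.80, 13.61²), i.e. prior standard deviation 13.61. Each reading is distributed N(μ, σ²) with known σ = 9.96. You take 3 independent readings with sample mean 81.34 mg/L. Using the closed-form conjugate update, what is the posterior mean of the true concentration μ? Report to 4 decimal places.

For Normal data with known variance σ², a Normal(μ₀, σ₀²) prior on μ is conjugate. Posterior precision = 1/σ₀² + n/σ²; posterior mean is the precision-weighted average of μ₀ and x̄.
n·x̄ = 3·81.34 = 244.02.
σ₀² = 13.61² = 185.2321, σ² = 9.96² = 99.2016; σ² + n·σ₀² = 99.2016 + 3·185.2321 = 654.8979.
Posterior mean = (μ₀/σ₀² + n·x̄/σ²)/(1/σ₀² + n/σ²) = (σ²·μ₀ + σ₀²·n·x̄)/(σ² + n·σ₀²) = (99.2016·71.80 + 185.2321·244.02)/654.8979 = 52323.011922/654.8979 = 79.8949.

79.8949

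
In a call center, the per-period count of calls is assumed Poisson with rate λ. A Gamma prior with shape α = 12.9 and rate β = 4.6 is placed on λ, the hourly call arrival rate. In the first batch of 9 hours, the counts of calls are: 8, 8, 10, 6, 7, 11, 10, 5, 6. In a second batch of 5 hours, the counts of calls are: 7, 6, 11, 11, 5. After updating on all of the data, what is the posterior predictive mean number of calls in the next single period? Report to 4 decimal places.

6.6613

With a Gamma(shape α, rate β) prior, the Poisson likelihood is conjugate: the posterior is Gamma(α + ΣXᵢ, β + n).
Batch 1: sum of counts S = 71 over n = 9 hours.
After batch 1: Gamma(α+S, β+n) = Gamma(12.9+71, 4.6+9) = Gamma(83.9, 13.6).
Batch 2: sum of counts S = 40 over n = 5 hours.
After batch 2: Gamma(α+S, β+n) = Gamma(83.9+40, 13.6+5) = Gamma(123.9, 18.6).
The predictive distribution for one future period is NegBinom with mean α/β = 6.6613.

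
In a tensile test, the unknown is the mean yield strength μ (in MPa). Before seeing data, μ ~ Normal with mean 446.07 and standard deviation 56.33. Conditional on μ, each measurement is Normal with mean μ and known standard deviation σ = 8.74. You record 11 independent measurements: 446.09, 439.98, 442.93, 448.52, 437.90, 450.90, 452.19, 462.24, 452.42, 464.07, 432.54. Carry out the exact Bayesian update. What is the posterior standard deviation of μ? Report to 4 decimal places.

For Normal data with known variance σ², a Normal(μ₀, σ₀²) prior on μ is conjugate. Posterior precision = 1/σ₀² + n/σ²; posterior mean is the precision-weighted average of μ₀ and x̄.
σ₀² = 56.33² = 3173.0689, σ² = 8.74² = 76.3876; σ² + n·σ₀² = 76.3876 + 11·3173.0689 = 34980.1455.
Posterior precision = 1/σ₀² + n/σ² = 1/3173.0689 + 11/76.3876 = (σ² + n·σ₀²)/(σ₀²σ²) = 34980.1455/(3173.0689·76.3876); posterior variance σₙ² = σ₀²σ²/(σ² + n·σ₀²) = 3173.0689·76.3876/34980.1455 = 6.929163.
Posterior SD = √σₙ² = √(3173.0689·76.3876/34980.1455) = 2.6323.

2.6323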